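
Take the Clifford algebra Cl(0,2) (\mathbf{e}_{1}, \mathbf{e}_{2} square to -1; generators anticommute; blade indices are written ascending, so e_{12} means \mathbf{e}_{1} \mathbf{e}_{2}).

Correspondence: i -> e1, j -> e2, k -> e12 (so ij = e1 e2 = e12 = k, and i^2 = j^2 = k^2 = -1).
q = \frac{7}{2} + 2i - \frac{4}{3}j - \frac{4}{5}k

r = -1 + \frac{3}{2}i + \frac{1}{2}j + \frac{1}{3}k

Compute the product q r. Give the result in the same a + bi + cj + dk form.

In blades: q = \frac{7}{2} + 2 e_{1} - \frac{4}{3} e_{2} - \frac{4}{5} e_{12}, r = -1 + \frac{3}{2} e_{1} + \frac{1}{2} e_{2} + \frac{1}{3} e_{12}.
Distribute q over r term by term (generator squares from the signature, products reordered to ascending indices): (\frac{7}{2})*r = -\frac{7}{2} + \frac{21}{4} e_{1} + \frac{7}{4} e_{2} + \frac{7}{6} e_{12}; (2 e_{1})*r = -3 - 2 e_{1} - \frac{2}{3} e_{2} + e_{12}; (-\frac{4}{3} e_{2})*r = \frac{2}{3} - \frac{4}{9} e_{1} + \frac{4}{3} e_{2} + 2 e_{12}; (-\frac{4}{5} e_{12})*r = \frac{4}{15} + \frac{2}{5} e_{1} - \frac{6}{5} e_{2} + \frac{4}{5} e_{12}.
Sum: -\frac{167}{30} + \frac{577}{180} e_{1} + \frac{73}{60} e_{2} + \frac{149}{30} e_{12}; translating back through the correspondence:
Answer: -\frac{167}{30} + \frac{577}{180}i + \frac{73}{60}j + \frac{149}{30}k


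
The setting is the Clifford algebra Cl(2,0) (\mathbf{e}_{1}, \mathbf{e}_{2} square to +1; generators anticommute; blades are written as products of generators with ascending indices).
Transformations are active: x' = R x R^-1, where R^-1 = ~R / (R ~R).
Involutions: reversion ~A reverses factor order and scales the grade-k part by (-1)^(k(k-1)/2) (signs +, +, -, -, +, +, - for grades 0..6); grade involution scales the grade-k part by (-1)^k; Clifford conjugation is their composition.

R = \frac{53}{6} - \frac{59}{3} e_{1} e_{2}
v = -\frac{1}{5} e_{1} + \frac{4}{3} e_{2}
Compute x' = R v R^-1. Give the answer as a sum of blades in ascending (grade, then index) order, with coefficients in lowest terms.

~R = \frac{53}{6} + \frac{59}{3} e_{1} e_{2}, and R ~R = \frac{16733}{36}, so R^-1 = ~R / (\frac{16733}{36}).
R v = -\frac{2519}{90} e_{1} + \frac{353}{45} e_{2}
Answer: -\frac{43363}{50199} e_{1} - \frac{86608}{83665} e_{2}


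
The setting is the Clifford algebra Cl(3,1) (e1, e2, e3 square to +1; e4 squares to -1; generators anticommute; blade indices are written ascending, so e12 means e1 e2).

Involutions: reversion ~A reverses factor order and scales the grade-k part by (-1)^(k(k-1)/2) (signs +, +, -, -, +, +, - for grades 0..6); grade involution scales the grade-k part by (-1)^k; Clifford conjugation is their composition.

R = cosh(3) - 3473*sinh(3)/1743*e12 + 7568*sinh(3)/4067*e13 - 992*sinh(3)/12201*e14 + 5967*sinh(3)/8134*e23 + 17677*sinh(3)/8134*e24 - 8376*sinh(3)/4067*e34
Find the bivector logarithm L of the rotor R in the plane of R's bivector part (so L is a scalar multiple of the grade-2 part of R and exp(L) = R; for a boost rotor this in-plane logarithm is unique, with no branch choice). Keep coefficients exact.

The scalar part of R is cosh(3), which determines |rapidity| via cosh; the sign lives in the bivector part, and pairing them (bivector part over sinh of the rapidity = the plane) gives the unique in-plane L = rapidity * plane.
Concretely: cosh(rapidity) = cosh(3) gives rapidity = ±3, and since rapidity/sinh(rapidity) is even the sign is immaterial: L = (rapidity/sinh(rapidity)) * <R>_2 = (3/sinh(3)) * <R>_2.
Answer: -3473/581*e12 + 22704/4067*e13 - 992/4067*e14 + 17901/8134*e23 + 53031/8134*e24 - 25128/4067*e34


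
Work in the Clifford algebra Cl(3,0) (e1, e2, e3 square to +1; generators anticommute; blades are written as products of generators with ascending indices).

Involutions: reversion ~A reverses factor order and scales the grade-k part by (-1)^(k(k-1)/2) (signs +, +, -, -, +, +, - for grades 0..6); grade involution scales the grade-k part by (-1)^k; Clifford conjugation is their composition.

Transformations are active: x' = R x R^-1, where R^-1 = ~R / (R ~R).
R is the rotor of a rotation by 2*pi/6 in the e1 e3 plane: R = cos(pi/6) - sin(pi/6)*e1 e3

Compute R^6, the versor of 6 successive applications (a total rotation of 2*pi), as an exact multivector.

Rotor phase runs at HALF the rotation angle; powers of one rotor simply add phase, so after 6 steps in e1 e3 the phase is 6*pi/6 = pi and R^6 = cos(pi) - sin(pi)*e1 e3.
cos(pi) = -1 and sin(pi) = 0, so R^6 = -1. The total rotation 2*pi is 1 full turn, so every vector returns to itself, yet the rotor is -1, on the OTHER sheet of the double cover (an odd number of 2*pi turns).
Answer: -1


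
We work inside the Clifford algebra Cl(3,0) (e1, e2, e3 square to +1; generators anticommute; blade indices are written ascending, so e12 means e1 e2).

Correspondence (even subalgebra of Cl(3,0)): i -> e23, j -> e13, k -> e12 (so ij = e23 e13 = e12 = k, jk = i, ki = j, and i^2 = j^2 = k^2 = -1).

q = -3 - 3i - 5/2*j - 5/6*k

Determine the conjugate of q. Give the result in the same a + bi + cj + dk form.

In blades: q = -3 - 5/6*e12 - 5/2*e13 - 3*e23.
Quaternion conjugation is reversion on the even subalgebra: the scalar is fixed and every grade-2 blade flips sign, giving -3 + 5/6*e12 + 5/2*e13 + 3*e23; translating back:
Answer: -3 + 3i + 5/2*j + 5/6*k


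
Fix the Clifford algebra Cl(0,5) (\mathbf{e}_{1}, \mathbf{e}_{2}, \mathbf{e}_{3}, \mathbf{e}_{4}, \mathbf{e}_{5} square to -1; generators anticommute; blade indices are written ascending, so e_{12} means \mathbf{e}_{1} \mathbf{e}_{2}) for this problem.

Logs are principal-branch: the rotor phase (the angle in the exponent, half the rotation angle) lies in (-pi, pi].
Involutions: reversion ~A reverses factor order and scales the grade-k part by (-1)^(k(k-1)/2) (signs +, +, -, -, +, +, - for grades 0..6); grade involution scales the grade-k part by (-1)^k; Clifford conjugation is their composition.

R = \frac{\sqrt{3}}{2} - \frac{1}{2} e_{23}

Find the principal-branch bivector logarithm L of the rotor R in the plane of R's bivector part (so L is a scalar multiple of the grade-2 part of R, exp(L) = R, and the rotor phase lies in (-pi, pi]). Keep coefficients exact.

The scalar part of R is \frac{\sqrt{3}}{2}, which pins the rotor phase on the principal branch; dividing the bivector part by the sine of that phase recovers the unit plane, and L is the phase times that plane.
Concretely: cos(phase) = \frac{\sqrt{3}}{2} gives phase = ±\frac{\pi}{6}, and since phase/sin(phase) is even the sign is immaterial: L = (phase/sin(phase)) * <R>_2 = (\frac{\pi}{3}) * <R>_2.
Answer: - \frac{\pi}{6} e_{23}


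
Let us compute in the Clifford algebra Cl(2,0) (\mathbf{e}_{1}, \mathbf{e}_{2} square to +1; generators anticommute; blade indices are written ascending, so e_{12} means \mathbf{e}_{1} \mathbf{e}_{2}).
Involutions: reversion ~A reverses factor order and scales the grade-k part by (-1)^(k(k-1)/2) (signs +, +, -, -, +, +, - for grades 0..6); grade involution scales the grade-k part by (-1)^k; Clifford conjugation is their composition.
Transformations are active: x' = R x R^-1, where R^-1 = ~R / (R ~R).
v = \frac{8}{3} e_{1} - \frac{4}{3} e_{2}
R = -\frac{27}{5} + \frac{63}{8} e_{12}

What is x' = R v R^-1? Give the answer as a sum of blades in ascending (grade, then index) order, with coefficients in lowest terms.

~R = -\frac{27}{5} - \frac{63}{8} e_{12}, and R ~R = \frac{145881}{1600}, so R^-1 = ~R / (\frac{145881}{1600}).
R v = -\frac{249}{10} e_{1} - \frac{69}{5} e_{2}
Answer: \frac{1528}{5403} e_{1} + \frac{16036}{5403} e_{2}


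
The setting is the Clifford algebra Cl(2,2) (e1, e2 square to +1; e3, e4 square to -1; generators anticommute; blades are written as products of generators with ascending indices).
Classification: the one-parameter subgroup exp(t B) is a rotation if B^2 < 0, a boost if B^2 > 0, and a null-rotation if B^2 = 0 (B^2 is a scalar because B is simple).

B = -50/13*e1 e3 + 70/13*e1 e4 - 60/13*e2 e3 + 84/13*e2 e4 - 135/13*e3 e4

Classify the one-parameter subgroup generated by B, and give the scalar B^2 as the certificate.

B^2 term by term: the squares give (-50/13)^2*(e1 e3)^2 + (70/13)^2*(e1 e4)^2 + (-60/13)^2*(e2 e3)^2 + (84/13)^2*(e2 e4)^2 + (-135/13)^2*(e3 e4)^2 = 2500/169*(+1) + 4900/169*(+1) + 3600/169*(+1) + 7056/169*(+1) + 18225/169*(-1) = -1 (each basis 2-blade squares to minus the product of its generators' squares); cross terms between blades sharing an index anticommute and cancel; the commuting (index-disjoint) pairs give grade-4 terms 2*c*c'*(blade product), which cancel blade by blade — e1 e2 e3 e4: 8400/169 - 8400/169 = 0 — confirming B is simple. So B^2 = -1.
Answer: rotation, certificate B^2 = -1. The invariant at work: B^2 = -1 is unchanged by conjugation, hence its sign classifies the subgroup whatever basis B is written in.


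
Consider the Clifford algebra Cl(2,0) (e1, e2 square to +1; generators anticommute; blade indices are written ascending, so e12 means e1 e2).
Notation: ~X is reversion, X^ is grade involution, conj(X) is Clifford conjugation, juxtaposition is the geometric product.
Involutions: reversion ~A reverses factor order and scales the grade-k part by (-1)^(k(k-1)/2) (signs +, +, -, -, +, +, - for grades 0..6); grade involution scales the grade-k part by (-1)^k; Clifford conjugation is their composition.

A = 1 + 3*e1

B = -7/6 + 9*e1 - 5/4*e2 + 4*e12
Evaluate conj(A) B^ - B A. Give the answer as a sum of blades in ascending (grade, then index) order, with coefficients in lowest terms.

first term: 155/6 - 11/2*e1 - 43/4*e2 + 1/4*e12
second term: 155/6 + 11/2*e1 - 53/4*e2 + 31/4*e12
Answer: -11*e1 + 5/2*e2 - 15/2*e12


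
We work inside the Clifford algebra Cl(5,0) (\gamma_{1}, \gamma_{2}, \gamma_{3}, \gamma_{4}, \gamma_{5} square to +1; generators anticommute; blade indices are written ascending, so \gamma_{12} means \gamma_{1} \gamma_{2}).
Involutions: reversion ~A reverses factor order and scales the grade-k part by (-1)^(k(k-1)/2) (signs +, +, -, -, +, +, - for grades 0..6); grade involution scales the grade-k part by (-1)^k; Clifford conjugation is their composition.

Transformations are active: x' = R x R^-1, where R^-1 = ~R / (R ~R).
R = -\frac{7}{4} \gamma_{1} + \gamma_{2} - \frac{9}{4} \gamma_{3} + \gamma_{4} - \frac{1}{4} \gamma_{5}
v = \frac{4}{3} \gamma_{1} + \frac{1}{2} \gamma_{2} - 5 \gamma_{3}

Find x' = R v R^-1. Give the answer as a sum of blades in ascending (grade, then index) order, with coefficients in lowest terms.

~R = -\frac{7}{4} \gamma_{1} + \gamma_{2} - \frac{9}{4} \gamma_{3} + \gamma_{4} - \frac{1}{4} \gamma_{5}, and R ~R = \frac{163}{16}, so R^-1 = ~R / (\frac{163}{16}).
R v = \frac{113}{12} - \frac{53}{24} \gamma_{12} + \frac{47}{4} \gamma_{13} - \frac{4}{3} \gamma_{14} + \frac{1}{3} \gamma_{15} - \frac{31}{8} \gamma_{23} - \frac{1}{2} \gamma_{24} + \frac{1}{8} \gamma_{25} + 5 \gamma_{34} - \frac{5}{4} \gamma_{35}
Answer: -\frac{2234}{489} \gamma_{1} + \frac{1319}{978} \gamma_{2} + \frac{137}{163} \gamma_{3} + \frac{904}{489} \gamma_{4} - \frac{226}{489} \gamma_{5}


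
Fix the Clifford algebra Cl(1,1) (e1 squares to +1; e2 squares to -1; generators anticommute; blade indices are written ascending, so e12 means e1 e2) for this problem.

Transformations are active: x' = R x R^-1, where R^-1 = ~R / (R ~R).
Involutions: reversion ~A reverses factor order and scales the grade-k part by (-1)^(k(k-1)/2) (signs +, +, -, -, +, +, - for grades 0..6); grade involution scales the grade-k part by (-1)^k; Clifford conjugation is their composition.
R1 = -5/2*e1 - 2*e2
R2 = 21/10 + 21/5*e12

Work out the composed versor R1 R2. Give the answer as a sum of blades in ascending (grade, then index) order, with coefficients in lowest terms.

Distribute over the terms of R1 (each basis-blade product reordered to ascending indices, repeated generators contracted through their squares):
(-5/2*e1) R2 = -21/4*e1 - 21/2*e2
(-2*e2) R2 = -42/5*e1 - 21/5*e2
Summing the partial products and collecting blades:
Answer: -273/20*e1 - 147/10*e2


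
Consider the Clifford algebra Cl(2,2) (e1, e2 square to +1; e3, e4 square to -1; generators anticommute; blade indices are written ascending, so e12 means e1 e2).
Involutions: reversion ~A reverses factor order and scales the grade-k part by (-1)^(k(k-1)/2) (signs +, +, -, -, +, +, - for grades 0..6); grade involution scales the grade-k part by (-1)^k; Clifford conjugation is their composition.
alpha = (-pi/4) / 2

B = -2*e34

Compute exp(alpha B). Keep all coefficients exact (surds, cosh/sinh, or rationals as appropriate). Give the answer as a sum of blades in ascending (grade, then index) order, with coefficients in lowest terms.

B^2 = (-2)^2*(e34)^2 = 4*(-1) = -4 (a basis 2-blade squares to minus the product of its generators' squares).
B^2 = -4 — the series telescopes trigonometrically here: l = 2, alpha*l = -pi/4, so exp(alpha B) = cos(-pi/4) + (sin(-pi/4)/2)*B = sqrt(2)/2 + (-sqrt(2)/4)*B.
Answer: sqrt(2)/2 + sqrt(2)/2*e34


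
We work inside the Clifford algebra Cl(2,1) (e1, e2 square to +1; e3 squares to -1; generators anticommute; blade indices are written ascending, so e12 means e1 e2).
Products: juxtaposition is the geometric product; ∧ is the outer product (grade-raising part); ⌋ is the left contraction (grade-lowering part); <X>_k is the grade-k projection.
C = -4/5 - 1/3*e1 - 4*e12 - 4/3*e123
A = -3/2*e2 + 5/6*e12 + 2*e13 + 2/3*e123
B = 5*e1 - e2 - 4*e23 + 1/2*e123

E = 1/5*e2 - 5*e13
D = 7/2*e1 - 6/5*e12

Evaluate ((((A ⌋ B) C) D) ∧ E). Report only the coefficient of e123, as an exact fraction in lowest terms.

step 1: 11/6 - e2 + 67/12*e3 + 3/4*e13
step 2: -22/15 - 83/18*e1 + 9/5*e2 - 253/60*e3 - 2/9*e12 - 13/180*e13 - 3*e23 - 223/9*e123
step 3: -2953/180 - 223/75*e1 + 284/45*e2 - 10613/360*e3 - 227/50*e12 + 1339/120*e13 - 19493/225*e23 - 136/25*e123
step 4: -2953/900*e2 - 223/375*e12 + 2953/36*e13 + 10613/1800*e23 + 52783/1800*e123
Answer: 52783/1800


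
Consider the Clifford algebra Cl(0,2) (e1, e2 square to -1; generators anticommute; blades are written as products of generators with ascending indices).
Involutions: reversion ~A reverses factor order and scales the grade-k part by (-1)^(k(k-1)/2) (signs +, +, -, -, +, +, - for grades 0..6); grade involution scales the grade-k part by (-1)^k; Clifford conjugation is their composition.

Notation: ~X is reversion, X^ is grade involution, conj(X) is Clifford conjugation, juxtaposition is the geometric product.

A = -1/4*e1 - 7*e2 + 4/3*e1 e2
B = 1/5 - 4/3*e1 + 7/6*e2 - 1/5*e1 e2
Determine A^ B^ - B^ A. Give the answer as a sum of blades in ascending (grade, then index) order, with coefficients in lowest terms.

first term: 81/10 + 37/180*e1 + 581/180*e2 - 1123/120*e1 e2
second term: -227/30 - 541/180*e1 - 563/180*e2 - 1123/120*e1 e2
Answer: 47/3 + 289/90*e1 + 286/45*e2


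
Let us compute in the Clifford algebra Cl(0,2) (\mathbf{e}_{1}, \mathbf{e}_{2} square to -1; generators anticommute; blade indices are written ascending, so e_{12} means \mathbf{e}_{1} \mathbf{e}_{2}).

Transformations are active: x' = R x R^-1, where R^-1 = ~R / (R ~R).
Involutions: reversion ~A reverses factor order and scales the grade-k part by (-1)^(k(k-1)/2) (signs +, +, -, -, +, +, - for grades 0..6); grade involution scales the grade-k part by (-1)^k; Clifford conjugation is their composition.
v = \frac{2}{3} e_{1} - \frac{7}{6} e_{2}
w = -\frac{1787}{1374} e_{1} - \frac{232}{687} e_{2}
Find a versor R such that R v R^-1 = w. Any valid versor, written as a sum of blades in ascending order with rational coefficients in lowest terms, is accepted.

R = v + w = -\frac{871}{1374} e_{1} - \frac{689}{458} e_{2} works: the equal norms (-\frac{65}{36}) guarantee its sandwich swaps v into w.
Answer: -\frac{871}{1374} e_{1} - \frac{689}{458} e_{2}


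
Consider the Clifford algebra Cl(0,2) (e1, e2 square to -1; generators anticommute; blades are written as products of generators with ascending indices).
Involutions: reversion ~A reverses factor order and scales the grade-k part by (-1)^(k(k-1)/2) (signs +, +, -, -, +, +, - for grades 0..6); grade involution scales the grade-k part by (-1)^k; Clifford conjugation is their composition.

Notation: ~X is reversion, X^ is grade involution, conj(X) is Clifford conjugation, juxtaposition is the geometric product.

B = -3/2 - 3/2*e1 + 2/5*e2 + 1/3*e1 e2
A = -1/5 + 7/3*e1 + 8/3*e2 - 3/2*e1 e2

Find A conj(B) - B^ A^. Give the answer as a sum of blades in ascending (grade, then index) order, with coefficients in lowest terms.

first term: -79/30 - 238/45*e1 - 4853/900*e2 - 157/60*e1 e2
second term: 97/30 + 211/45*e1 + 4997/900*e2 - 11/4*e1 e2
Answer: -88/15 - 449/45*e1 - 197/18*e2 + 2/15*e1 e2


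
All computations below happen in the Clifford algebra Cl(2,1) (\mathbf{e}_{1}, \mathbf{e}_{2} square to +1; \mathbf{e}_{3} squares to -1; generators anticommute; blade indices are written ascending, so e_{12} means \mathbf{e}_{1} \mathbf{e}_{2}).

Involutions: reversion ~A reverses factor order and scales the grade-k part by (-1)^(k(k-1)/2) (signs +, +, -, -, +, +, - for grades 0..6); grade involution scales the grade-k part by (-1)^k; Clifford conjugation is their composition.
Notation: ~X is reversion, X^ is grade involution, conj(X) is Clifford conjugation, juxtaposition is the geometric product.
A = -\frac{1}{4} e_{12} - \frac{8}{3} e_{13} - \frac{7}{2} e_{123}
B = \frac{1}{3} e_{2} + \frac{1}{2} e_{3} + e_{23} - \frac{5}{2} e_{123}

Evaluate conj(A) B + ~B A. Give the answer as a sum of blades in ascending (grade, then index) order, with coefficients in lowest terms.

first term: \frac{35}{4} - \frac{19}{4} e_{1} + \frac{20}{3} e_{2} + \frac{5}{8} e_{3} + \frac{53}{12} e_{12} + \frac{17}{12} e_{13} - \frac{55}{72} e_{123}
second term: -\frac{35}{4} + \frac{9}{4} e_{1} + \frac{20}{3} e_{2} + \frac{5}{8} e_{3} - \frac{11}{12} e_{12} + \frac{11}{12} e_{13} + \frac{55}{72} e_{123}
Answer: -\frac{5}{2} e_{1} + \frac{40}{3} e_{2} + \frac{5}{4} e_{3} + \frac{7}{2} e_{12} + \frac{7}{3} e_{13}


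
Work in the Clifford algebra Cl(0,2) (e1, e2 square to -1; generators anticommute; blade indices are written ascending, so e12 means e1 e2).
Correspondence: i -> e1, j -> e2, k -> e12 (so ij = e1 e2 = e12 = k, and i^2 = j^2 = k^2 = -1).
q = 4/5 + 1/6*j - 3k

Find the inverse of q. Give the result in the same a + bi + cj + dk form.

In blades: q = 4/5 + 1/6*e2 - 3*e12.
With qbar = 4/5 - 1/6*e2 + 3*e12 (scalar fixed, mapped units negated), q qbar = 8701/900 (the sum of squared coefficients), so q^-1 = qbar / (8701/900) = 720/8701 - 150/8701*e2 + 2700/8701*e12; translating back:
Answer: 720/8701 - 150/8701*j + 2700/8701*k


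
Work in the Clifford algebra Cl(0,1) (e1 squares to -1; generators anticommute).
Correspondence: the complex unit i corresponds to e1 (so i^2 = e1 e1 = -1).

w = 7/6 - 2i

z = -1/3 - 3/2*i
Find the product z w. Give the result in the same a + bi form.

In blades: z = -1/3 - 3/2*e1, w = 7/6 - 2*e1.
Distribute z over w term by term (generator squares from the signature, products reordered to ascending indices): (-1/3)*w = -7/18 + 2/3*e1; (-3/2*e1)*w = -3 - 7/4*e1.
Sum: -61/18 - 13/12*e1; translating back through the correspondence:
Answer: -61/18 - 13/12*i


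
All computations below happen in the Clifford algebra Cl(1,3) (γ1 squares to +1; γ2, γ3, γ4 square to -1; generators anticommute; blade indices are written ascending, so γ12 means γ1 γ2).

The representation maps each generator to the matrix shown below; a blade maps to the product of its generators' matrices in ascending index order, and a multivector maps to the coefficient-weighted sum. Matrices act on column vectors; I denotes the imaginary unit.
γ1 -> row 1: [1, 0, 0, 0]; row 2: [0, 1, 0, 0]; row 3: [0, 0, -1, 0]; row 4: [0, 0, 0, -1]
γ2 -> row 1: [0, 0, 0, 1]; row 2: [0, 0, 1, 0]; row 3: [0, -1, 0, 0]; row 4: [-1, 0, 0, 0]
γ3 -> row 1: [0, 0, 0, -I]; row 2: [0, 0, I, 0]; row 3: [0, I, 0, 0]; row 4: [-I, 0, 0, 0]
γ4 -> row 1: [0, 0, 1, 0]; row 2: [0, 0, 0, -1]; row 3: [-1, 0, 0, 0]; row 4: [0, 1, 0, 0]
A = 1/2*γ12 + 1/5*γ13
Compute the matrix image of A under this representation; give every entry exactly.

Bivector images (products of the table entries): rho(γ12) = rho(γ1)rho(γ2) = row 1: [0, 0, 0, 1]; row 2: [0, 0, 1, 0]; row 3: [0, 1, 0, 0]; row 4: [1, 0, 0, 0]; rho(γ13) = rho(γ1)rho(γ3) = row 1: [0, 0, 0, -I]; row 2: [0, 0, I, 0]; row 3: [0, -I, 0, 0]; row 4: [I, 0, 0, 0].
M = (1/2)*rho(γ12) + (1/5)*rho(γ13), summed entrywise:
Answer: row 1: [0, 0, 0, 1/2 - I/5]; row 2: [0, 0, 1/2 + I/5, 0]; row 3: [0, 1/2 - I/5, 0, 0]; row 4: [1/2 + I/5, 0, 0, 0]


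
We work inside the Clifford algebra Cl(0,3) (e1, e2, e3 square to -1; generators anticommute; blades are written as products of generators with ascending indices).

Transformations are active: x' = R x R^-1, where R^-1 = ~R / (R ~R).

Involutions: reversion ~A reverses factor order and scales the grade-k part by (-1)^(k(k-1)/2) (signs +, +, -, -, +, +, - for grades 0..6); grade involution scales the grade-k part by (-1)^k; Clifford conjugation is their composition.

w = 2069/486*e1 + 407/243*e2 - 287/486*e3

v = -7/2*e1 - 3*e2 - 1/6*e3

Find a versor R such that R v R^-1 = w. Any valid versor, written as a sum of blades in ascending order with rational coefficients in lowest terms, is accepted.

Construction: equal norms (both -383/18) license R = v + w = 184/243*e1 - 322/243*e2 - 184/243*e3 — nothing changes along that direction, while (v - w)/2 changes sign, so v maps onto w.
Answer: 184/243*e1 - 322/243*e2 - 184/243*e3


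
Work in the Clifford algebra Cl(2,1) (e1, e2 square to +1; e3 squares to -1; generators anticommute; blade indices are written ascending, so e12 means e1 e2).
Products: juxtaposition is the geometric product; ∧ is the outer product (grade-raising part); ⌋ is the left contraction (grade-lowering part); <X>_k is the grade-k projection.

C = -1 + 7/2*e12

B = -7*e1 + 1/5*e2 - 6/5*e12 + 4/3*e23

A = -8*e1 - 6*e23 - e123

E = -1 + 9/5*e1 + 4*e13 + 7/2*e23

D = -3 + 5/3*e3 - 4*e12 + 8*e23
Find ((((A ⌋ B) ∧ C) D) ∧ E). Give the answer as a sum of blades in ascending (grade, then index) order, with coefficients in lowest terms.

step 1: 48 + 48/5*e2
step 2: -48 - 48/5*e2 + 168*e12
step 3: 816 - 192/5*e1 + 144/5*e2 - 784/5*e3 - 312*e12 + 1344*e13 - 400*e23 + 280*e123
step 4: -816 + 7536/5*e1 - 144/5*e2 + 784/5*e3 + 6504/25*e12 + 55056/25*e13 + 3256*e23 - 6248/5*e123
Answer: -816 + 7536/5*e1 - 144/5*e2 + 784/5*e3 + 6504/25*e12 + 55056/25*e13 + 3256*e23 - 6248/5*e123


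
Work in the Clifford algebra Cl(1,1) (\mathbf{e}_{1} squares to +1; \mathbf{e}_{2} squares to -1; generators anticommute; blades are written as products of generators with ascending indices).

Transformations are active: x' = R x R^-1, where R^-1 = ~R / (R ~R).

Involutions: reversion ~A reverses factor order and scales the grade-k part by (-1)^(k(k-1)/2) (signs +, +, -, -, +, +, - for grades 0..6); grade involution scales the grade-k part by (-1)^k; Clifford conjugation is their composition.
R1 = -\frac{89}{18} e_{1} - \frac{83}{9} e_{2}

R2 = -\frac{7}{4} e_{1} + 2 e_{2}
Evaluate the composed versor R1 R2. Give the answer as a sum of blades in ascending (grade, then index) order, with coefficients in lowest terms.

Distribute over the terms of R1 (each basis-blade product reordered to ascending indices, repeated generators contracted through their squares):
(-\frac{89}{18} e_{1}) R2 = \frac{623}{72} - \frac{89}{9} e_{1} e_{2}
(-\frac{83}{9} e_{2}) R2 = \frac{166}{9} - \frac{581}{36} e_{1} e_{2}
Summing the partial products and collecting blades:
Answer: \frac{1951}{72} - \frac{937}{36} e_{1} e_{2}


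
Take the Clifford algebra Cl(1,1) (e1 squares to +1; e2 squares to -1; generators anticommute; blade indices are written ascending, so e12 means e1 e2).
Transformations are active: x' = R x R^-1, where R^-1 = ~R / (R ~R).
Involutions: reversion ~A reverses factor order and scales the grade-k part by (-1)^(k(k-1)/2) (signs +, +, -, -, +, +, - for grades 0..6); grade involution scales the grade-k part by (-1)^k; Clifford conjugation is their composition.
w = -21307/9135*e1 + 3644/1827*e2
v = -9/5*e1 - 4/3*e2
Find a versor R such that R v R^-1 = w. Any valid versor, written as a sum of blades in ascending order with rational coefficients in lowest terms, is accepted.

Construction: equal norms (both 329/225) license R = v + w = -7550/1827*e1 + 1208/1827*e2 — nothing changes along that direction, while (v - w)/2 changes sign, so v maps onto w.
Answer: -7550/1827*e1 + 1208/1827*e2


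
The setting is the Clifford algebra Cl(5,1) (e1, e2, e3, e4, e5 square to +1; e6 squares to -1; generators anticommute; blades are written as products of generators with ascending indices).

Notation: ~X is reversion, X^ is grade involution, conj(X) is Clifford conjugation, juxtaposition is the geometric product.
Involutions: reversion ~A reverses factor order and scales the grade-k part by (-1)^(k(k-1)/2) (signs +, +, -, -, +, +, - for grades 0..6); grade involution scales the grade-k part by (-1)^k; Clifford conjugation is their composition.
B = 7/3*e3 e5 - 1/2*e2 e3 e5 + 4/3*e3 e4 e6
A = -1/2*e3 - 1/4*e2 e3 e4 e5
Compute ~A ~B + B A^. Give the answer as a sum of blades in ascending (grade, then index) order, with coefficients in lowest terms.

first term: 1/8*e4 + 7/6*e5 + 7/12*e2 e4 + 1/4*e2 e5 + 2/3*e4 e6 - 1/3*e2 e5 e6
second term: 1/8*e4 - 7/6*e5 - 7/12*e2 e4 + 1/4*e2 e5 + 2/3*e4 e6 + 1/3*e2 e5 e6
Answer: 1/4*e4 + 1/2*e2 e5 + 4/3*e4 e6


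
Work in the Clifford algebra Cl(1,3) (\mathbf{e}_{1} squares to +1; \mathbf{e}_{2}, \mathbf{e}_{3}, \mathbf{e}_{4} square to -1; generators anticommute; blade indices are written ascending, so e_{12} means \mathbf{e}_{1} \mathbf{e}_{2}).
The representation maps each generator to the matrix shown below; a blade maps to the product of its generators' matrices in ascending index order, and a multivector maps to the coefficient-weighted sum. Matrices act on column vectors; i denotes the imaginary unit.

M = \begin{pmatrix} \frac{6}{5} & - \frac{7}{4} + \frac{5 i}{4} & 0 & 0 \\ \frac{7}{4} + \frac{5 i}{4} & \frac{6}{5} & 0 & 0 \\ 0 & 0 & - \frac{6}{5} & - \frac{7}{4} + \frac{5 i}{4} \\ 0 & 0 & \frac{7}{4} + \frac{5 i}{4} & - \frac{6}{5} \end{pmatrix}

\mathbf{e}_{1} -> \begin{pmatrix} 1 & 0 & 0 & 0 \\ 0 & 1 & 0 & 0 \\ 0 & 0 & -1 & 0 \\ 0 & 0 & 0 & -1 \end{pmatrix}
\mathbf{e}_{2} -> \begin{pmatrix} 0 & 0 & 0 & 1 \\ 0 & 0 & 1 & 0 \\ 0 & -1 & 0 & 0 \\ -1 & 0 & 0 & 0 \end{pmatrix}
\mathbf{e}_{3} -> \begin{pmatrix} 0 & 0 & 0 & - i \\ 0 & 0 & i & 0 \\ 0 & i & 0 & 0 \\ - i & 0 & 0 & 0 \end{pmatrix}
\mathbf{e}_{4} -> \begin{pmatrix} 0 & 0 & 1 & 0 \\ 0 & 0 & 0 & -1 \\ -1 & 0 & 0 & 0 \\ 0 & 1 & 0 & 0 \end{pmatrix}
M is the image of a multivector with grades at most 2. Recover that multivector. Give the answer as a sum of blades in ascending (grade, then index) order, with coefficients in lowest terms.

Method: the blade images are trace-orthogonal — tr(rho(e_A) rho(e_B)^-1) = 4 if A = B and 0 otherwise — and rho(e_A)^-1 = (e_A)^2 * rho(e_A) with (e_A)^2 = +1 or -1, so the coefficient of e_A in the preimage is (e_A)^2 * tr(M rho(e_A))/4.
Nonzero projections over blades of grade <= 2: e_{1}: (e_{1})^2 = +1, tr(M rho(e_{1})) = \frac{24}{5}, coefficient \frac{6}{5}; e_{24}: (e_{24})^2 = -1, tr(M rho(e_{24})) = 7, coefficient -\frac{7}{4}; e_{34}: (e_{34})^2 = -1, tr(M rho(e_{34})) = 5, coefficient -\frac{5}{4}. Every other blade of grade <= 2 projects to 0.
Answer: \frac{6}{5} e_{1} - \frac{7}{4} e_{24} - \frac{5}{4} e_{34}


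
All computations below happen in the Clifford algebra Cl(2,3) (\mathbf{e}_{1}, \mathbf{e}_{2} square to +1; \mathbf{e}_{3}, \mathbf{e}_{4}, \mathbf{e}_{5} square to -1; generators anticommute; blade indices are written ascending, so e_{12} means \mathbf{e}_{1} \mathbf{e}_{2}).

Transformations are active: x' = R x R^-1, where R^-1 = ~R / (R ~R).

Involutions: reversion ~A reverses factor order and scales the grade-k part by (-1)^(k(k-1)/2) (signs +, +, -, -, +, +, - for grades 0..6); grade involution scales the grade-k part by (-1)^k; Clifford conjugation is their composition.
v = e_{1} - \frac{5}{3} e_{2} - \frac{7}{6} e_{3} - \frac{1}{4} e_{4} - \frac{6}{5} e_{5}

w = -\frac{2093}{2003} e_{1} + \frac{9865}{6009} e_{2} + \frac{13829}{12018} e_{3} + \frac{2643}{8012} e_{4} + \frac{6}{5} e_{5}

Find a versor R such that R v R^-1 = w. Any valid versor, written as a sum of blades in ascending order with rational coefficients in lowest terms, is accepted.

The midline construction: v and w both square to \frac{1097}{1200}, so reflecting in their sum -\frac{90}{2003} e_{1} - \frac{50}{2003} e_{2} - \frac{32}{2003} e_{3} + \frac{160}{2003} e_{4} exchanges them.
Answer: -\frac{90}{2003} e_{1} - \frac{50}{2003} e_{2} - \frac{32}{2003} e_{3} + \frac{160}{2003} e_{4}


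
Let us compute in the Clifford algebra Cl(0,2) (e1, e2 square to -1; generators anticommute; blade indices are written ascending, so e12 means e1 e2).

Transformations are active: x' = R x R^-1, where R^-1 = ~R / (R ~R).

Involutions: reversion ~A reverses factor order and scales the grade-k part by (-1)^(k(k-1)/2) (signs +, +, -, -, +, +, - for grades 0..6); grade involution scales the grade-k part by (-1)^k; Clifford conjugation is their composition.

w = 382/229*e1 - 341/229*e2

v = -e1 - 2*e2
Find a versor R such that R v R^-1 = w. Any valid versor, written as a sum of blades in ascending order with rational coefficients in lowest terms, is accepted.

The midline construction: v and w both square to -5, so reflecting in their sum 153/229*e1 - 799/229*e2 exchanges them.
Answer: 153/229*e1 - 799/229*e2


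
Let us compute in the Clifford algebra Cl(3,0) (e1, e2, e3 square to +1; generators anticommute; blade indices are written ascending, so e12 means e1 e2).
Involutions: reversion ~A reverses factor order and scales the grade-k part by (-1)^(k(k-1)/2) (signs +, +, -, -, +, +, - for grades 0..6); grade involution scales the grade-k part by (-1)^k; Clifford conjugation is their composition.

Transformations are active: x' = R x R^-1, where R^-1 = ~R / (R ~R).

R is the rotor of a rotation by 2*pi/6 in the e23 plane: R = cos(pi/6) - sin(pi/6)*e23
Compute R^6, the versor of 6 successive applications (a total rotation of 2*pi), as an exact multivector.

Rotor phase runs at HALF the rotation angle; powers of one rotor simply add phase, so after 6 steps in e23 the phase is 6*pi/6 = pi and R^6 = cos(pi) - sin(pi)*e23.
cos(pi) = -1 and sin(pi) = 0, so R^6 = -1. The total rotation 2*pi is 1 full turn, so every vector returns to itself, yet the rotor is -1, on the OTHER sheet of the double cover (an odd number of 2*pi turns).
Answer: -1


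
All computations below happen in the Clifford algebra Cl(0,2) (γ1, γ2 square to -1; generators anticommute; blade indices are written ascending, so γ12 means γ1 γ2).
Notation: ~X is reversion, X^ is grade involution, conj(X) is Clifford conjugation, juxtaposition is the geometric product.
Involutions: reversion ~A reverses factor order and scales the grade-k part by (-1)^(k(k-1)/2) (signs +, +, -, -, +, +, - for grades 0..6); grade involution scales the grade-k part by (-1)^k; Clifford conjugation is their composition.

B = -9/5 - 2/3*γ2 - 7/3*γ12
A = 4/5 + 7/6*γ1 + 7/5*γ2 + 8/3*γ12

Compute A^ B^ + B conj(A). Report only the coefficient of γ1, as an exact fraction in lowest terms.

first term: 1286/225 + 323/90*γ1 + 149/450*γ2 - 67/9*γ12
second term: -1934/225 + 11/18*γ1 + 2119/450*γ2 + 97/45*γ12
Answer: 21/5


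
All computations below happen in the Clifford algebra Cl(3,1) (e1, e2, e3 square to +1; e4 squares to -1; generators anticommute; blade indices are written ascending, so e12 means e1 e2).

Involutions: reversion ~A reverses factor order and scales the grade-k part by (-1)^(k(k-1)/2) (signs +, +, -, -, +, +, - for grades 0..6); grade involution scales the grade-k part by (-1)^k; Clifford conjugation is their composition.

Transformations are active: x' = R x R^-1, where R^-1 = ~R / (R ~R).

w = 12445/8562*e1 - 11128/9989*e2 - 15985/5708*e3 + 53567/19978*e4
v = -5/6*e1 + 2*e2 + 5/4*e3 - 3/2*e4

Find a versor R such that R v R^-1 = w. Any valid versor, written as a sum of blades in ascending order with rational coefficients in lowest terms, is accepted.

Equal squares first: v^2 = w^2 = 577/144. Then v + w = 885/1427*e1 + 8850/9989*e2 - 4425/2854*e3 + 11800/9989*e4 is a versor taking v to w, provided it is invertible.
Answer: 885/1427*e1 + 8850/9989*e2 - 4425/2854*e3 + 11800/9989*e4


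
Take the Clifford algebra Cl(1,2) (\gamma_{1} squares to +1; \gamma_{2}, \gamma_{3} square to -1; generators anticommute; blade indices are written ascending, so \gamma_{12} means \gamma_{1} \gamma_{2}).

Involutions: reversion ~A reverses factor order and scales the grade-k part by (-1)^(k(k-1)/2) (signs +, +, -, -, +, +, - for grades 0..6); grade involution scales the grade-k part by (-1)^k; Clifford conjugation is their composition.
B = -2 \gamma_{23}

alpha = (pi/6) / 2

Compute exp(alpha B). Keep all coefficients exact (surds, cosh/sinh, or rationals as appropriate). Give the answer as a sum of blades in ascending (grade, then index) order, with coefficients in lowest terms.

B^2 = (-2)^2*(\gamma_{23})^2 = 4*(-1) = -4 (a basis 2-blade squares to minus the product of its generators' squares).
B^2 = -4 — the series telescopes trigonometrically here: l = 2, alpha*l = \frac{\pi}{6}, so exp(alpha B) = cos(\frac{\pi}{6}) + (sin(\frac{\pi}{6})/2)*B = \frac{\sqrt{3}}{2} + (\frac{1}{4})*B.
Answer: \frac{\sqrt{3}}{2} - \frac{1}{2} \gamma_{23}


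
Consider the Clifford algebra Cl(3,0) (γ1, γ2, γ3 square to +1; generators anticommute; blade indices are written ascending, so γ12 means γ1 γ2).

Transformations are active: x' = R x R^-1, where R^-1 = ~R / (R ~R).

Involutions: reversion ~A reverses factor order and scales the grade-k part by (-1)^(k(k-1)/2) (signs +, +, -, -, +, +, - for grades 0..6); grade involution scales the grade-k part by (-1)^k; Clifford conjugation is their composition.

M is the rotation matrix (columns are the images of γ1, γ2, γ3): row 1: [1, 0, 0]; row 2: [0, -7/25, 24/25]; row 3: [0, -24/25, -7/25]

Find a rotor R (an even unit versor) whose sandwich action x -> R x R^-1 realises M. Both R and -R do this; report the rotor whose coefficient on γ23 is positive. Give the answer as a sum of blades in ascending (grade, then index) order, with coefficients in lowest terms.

Method: write R = a + b12*γ12 + b13*γ13 + b23*γ23 with a^2 + b12^2 + b13^2 + b23^2 = 1 (so R^-1 = ~R). Expanding the columns R e_j ~R gives tr M = 4a^2 - 1 and, from the antisymmetric part, M21 - M12 = -4a*b12, M13 - M31 = 4a*b13, M32 - M23 = -4a*b23.
Here tr M = 11/25, so a^2 = (1 + tr M)/4 = 9/25 and a = ±3/5. Taking a = 3/5: M21 - M12 = 0, M13 - M31 = 0, M32 - M23 = -48/25, giving b12 = 0, b13 = 0, b23 = 4/5, i.e. R = 3/5 + 4/5*γ23.
Its γ23 coefficient is already positive.
Answer: 3/5 + 4/5*γ23. Sheet selection: the two-to-one cover makes ±R indistinguishable at the matrix level (trace 11/25), so uniqueness comes from the required sign on γ23.


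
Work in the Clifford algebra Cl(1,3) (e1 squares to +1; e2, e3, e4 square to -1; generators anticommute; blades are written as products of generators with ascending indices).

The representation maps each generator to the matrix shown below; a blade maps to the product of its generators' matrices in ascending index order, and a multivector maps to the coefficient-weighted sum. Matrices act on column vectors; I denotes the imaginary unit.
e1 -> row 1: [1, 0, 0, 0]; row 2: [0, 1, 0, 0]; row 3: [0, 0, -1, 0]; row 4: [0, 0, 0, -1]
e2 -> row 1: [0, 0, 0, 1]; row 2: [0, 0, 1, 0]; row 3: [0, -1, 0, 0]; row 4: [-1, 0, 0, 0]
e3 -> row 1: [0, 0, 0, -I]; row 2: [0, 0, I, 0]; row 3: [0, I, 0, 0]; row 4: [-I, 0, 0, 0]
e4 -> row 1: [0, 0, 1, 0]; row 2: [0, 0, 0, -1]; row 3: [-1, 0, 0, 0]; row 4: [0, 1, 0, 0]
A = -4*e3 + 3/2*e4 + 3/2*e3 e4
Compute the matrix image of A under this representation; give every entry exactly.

Bivector images (products of the table entries): rho(e3 e4) = rho(e3)rho(e4) = row 1: [0, -I, 0, 0]; row 2: [-I, 0, 0, 0]; row 3: [0, 0, 0, -I]; row 4: [0, 0, -I, 0].
M = (-4)*rho(e3) + (3/2)*rho(e4) + (3/2)*rho(e3 e4), summed entrywise:
Answer: row 1: [0, -3*I/2, 3/2, 4*I]; row 2: [-3*I/2, 0, -4*I, -3/2]; row 3: [-3/2, -4*I, 0, -3*I/2]; row 4: [4*I, 3/2, -3*I/2, 0]


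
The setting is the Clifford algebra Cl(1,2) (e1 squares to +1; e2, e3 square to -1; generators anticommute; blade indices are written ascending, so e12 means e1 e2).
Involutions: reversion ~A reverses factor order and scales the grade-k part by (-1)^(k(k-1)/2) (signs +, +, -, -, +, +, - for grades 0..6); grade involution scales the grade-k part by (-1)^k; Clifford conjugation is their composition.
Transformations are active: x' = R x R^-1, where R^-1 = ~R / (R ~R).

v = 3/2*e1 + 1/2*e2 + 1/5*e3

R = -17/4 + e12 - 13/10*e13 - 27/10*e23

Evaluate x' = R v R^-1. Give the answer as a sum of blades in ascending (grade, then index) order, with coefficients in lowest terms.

~R = -17/4 - e12 + 13/10*e13 + 27/10*e23, and R ~R = 1813/80, so R^-1 = ~R / (1813/80).
R v = -1323/200*e1 - 617/200*e2 - 1/4*e3 - 16/5*e123
Answer: 31611/18130*e1 + 18569/18130*e2 + 1597/9065*e3


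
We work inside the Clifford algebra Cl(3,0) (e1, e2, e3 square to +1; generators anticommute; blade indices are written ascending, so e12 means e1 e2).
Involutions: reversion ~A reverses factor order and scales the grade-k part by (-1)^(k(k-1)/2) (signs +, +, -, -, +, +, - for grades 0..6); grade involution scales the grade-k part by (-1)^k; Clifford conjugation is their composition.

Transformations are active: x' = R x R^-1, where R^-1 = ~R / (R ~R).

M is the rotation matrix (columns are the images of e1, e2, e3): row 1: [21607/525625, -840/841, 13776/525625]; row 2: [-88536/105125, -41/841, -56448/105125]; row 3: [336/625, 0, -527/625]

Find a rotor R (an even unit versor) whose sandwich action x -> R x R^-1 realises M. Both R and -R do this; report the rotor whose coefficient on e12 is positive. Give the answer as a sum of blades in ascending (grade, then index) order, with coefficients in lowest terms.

Method: write R = a + b12*e12 + b13*e13 + b23*e23 with a^2 + b12^2 + b13^2 + b23^2 = 1 (so R^-1 = ~R). Expanding the columns R e_j ~R gives tr M = 4a^2 - 1 and, from the antisymmetric part, M21 - M12 = -4a*b12, M13 - M31 = 4a*b13, M32 - M23 = -4a*b23.
Here tr M = -17889/21025, so a^2 = (1 + tr M)/4 = 784/21025 and a = ±28/145. Taking a = 28/145: M21 - M12 = 16464/105125, M13 - M31 = -10752/21025, M32 - M23 = 56448/105125, giving b12 = -147/725, b13 = -96/145, b23 = -504/725, i.e. R = 28/145 - 147/725*e12 - 96/145*e13 - 504/725*e23.
Its e12 coefficient is negative, so report the other preimage -R.
Answer: -28/145 + 147/725*e12 + 96/145*e13 + 504/725*e23. Recall the cover is two-to-one: with M of trace -17889/21025, both preimages act alike, and the stated e12 sign chooses the sheet.


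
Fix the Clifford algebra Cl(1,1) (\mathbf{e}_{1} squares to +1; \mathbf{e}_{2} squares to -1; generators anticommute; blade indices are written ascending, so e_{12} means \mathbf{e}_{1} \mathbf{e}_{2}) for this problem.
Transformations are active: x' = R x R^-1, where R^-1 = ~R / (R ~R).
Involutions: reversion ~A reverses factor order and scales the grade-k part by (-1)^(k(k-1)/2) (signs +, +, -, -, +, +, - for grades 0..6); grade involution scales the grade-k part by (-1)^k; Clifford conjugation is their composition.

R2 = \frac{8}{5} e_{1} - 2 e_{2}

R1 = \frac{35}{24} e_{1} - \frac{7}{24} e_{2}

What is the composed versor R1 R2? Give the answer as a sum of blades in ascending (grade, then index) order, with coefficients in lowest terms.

Distribute over the terms of R1 (each basis-blade product reordered to ascending indices, repeated generators contracted through their squares):
(\frac{35}{24} e_{1}) R2 = \frac{7}{3} - \frac{35}{12} e_{12}
(-\frac{7}{24} e_{2}) R2 = -\frac{7}{12} + \frac{7}{15} e_{12}
Summing the partial products and collecting blades:
Answer: \frac{7}{4} - \frac{49}{20} e_{12}


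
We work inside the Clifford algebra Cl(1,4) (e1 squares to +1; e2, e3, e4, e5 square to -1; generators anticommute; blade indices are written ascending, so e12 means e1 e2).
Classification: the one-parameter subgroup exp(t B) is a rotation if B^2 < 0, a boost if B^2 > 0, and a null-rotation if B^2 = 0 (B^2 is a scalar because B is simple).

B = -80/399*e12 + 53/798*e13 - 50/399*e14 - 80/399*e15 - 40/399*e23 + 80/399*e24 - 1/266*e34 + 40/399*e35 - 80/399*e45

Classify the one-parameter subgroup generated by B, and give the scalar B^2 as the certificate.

B^2 term by term: the squares give (-80/399)^2*(e12)^2 + (53/798)^2*(e13)^2 + (-50/399)^2*(e14)^2 + (-80/399)^2*(e15)^2 + (-40/399)^2*(e23)^2 + (80/399)^2*(e24)^2 + (-1/266)^2*(e34)^2 + (40/399)^2*(e35)^2 + (-80/399)^2*(e45)^2 = 6400/159201*(+1) + 2809/636804*(+1) + 2500/159201*(+1) + 6400/159201*(+1) + 1600/159201*(-1) + 6400/159201*(-1) + 1/70756*(-1) + 1600/159201*(-1) + 6400/159201*(-1) = 0 (each basis 2-blade squares to minus the product of its generators' squares); cross terms between blades sharing an index anticommute and cancel; the commuting (index-disjoint) pairs give grade-4 terms 2*c*c'*(blade product), which cancel blade by blade — e1234: 80/53067 - 4240/159201 + 4000/159201 = 0; e1235: -6400/159201 + 6400/159201 = 0; e1245: 12800/159201 - 12800/159201 = 0; e1345: -4240/159201 + 4000/159201 + 80/53067 = 0; e2345: 6400/159201 - 6400/159201 = 0 — confirming B is simple. So B^2 = 0.
Answer: null-rotation, certificate B^2 = 0. The invariant at work: B^2 = 0 is unchanged by conjugation, hence its sign classifies the subgroup whatever basis B is written in.
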